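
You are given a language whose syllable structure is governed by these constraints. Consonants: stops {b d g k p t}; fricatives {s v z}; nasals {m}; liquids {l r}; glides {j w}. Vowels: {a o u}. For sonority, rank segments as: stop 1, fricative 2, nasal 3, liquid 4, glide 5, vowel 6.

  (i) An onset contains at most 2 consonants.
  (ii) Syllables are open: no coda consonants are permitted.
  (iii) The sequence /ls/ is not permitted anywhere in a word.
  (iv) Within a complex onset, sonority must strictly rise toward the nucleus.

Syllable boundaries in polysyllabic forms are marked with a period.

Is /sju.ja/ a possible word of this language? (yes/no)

/sju.ja/ — σ1 onset /sj/ (2→5 rises), coda /∅/ ok; σ2 onset /j/, coda /∅/ ok → licit

yes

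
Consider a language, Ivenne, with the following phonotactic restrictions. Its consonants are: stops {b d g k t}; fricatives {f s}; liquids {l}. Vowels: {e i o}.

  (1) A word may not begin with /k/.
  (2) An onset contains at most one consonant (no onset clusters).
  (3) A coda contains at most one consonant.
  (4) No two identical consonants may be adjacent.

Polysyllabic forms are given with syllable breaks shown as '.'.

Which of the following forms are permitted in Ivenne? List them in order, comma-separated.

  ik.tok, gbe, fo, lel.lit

ik.tok, fo

ik.tok — σ1 onset /∅/, coda /k/ ok; σ2 onset /t/, coda /k/ ok → permitted
gbe — violates constraint 2: syllable 1 onset /gb/ has 2 consonants (> 1) → not permitted
fo — σ1 onset /f/, coda /∅/ ok → permitted
lel.lit — violates constraint 4: adjacent identical consonants /ll/ → not permitted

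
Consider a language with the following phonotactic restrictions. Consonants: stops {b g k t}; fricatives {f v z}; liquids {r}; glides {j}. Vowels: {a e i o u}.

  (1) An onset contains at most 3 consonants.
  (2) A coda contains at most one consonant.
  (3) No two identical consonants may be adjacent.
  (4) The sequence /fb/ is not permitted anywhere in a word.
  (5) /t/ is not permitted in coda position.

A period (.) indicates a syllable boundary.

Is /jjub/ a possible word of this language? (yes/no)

no

/jjub/ — violates constraint 3: adjacent identical consonants /jj/ → phonotactically illegal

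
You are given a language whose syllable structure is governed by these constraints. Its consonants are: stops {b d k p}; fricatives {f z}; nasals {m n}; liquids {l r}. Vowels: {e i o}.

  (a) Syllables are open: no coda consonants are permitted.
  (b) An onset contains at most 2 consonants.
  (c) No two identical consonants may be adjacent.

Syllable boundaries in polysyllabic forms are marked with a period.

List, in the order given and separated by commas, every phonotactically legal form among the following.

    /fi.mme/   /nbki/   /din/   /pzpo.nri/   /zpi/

/fi.mme/ — violates constraint (c): adjacent identical consonants /mm/ → phonotactically illegal
/nbki/ — violates constraint (b): syllable 1 onset /nbk/ has 3 consonants (> 2) → phonotactically illegal
/din/ — violates constraint (a): syllable 1 coda /n/ has 1 consonant (> 0) → phonotactically illegal
/pzpo.nri/ — violates constraint (b): syllable 1 onset /pzp/ has 3 consonants (> 2) → phonotactically illegal
/zpi/ — σ1 onset /zp/ (2C), coda /∅/ ok → phonotactically legal

/zpi/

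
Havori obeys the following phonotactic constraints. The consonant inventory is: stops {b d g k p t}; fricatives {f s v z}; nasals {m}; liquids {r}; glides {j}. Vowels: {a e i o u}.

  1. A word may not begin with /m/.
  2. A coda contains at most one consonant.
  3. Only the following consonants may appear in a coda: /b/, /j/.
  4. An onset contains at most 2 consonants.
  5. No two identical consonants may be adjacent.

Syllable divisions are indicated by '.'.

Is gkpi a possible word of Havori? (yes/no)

gkpi — violates constraint 4: syllable 1 onset /gkp/ has 3 consonants (> 2) → illicit

no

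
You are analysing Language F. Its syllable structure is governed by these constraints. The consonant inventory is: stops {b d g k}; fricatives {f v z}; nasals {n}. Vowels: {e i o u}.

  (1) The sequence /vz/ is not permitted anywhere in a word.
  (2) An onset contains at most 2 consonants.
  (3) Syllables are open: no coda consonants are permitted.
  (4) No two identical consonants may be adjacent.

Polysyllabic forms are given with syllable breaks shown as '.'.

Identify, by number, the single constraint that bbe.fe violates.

4

bbe.fe: adjacent identical consonants /bb/.
This is a violation of constraint 4: "No two identical consonants may be adjacent."
The remaining constraints (1, 2, 3) are satisfied.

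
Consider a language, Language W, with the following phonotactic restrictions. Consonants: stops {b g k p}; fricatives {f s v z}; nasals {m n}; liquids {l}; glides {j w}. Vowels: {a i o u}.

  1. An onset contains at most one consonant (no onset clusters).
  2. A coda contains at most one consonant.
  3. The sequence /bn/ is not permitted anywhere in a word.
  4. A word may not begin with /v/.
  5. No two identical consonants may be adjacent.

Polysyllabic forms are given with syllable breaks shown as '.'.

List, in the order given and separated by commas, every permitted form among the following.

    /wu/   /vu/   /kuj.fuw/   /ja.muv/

/wu/ — σ1 onset /w/, coda /∅/ ok → permitted
/vu/ — violates constraint 4: word begins with /v/ → not permitted
/kuj.fuw/ — σ1 onset /k/, coda /j/ ok; σ2 onset /f/, coda /w/ ok → permitted
/ja.muv/ — σ1 onset /j/, coda /∅/ ok; σ2 onset /m/, coda /v/ ok → permitted

/wu/, /kuj.fuw/, /ja.muv/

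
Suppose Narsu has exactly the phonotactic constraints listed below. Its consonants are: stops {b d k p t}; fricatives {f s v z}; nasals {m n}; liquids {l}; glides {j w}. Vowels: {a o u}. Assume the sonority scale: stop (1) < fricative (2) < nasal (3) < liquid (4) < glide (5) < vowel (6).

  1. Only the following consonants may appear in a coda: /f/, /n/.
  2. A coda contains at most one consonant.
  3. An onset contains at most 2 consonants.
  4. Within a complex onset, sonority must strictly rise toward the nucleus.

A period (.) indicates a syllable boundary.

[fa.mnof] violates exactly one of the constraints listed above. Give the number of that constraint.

[fa.mnof]: syllable 2 onset /mn/: /m/ (nasal, 3) → /n/ (nasal, 3) does not rise.
This is a violation of constraint 4: "Within a complex onset, sonority must strictly rise toward the nucleus."
The remaining constraints (1, 2, 3) are satisfied.

4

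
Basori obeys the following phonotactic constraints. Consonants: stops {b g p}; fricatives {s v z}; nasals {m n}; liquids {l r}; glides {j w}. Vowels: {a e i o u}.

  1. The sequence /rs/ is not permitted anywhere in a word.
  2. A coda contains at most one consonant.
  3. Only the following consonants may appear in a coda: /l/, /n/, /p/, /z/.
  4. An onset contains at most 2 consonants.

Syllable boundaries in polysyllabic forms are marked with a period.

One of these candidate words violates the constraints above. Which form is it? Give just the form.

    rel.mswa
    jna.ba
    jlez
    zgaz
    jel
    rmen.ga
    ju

rel.mswa

rel.mswa — violates constraint 4: syllable 2 onset /msw/ has 3 consonants (> 2) → illicit
jna.ba — σ1 onset /jn/ (2C), coda /∅/ ok; σ2 onset /b/, coda /∅/ ok → licit
jlez — σ1 onset /jl/ (2C), coda /z/ ok → licit
zgaz — σ1 onset /zg/ (2C), coda /z/ ok → licit
jel — σ1 onset /j/, coda /l/ ok → licit
rmen.ga — σ1 onset /rm/ (2C), coda /n/ ok; σ2 onset /g/, coda /∅/ ok → licit
ju — σ1 onset /j/, coda /∅/ ok → licit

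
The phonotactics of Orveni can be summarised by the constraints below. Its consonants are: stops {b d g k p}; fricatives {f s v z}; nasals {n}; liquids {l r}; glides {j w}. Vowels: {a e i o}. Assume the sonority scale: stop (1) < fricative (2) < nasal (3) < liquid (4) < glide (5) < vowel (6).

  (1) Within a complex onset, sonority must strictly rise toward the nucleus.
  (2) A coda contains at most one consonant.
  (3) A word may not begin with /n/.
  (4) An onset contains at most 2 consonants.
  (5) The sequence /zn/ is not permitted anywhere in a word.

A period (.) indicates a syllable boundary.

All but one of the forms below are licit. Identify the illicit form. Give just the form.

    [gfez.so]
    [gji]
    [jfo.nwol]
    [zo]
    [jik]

[gfez.so] — σ1 onset /gf/ (1→2 rises), coda /z/ ok; σ2 onset /s/, coda /∅/ ok → licit
[gji] — σ1 onset /gj/ (1→5 rises), coda /∅/ ok → licit
[jfo.nwol] — violates constraint 1: syllable 1 onset /jf/: /j/ (glide, 5) → /f/ (fricative, 2) does not rise → illicit
[zo] — σ1 onset /z/, coda /∅/ ok → licit
[jik] — σ1 onset /j/, coda /k/ ok → licit

[jfo.nwol]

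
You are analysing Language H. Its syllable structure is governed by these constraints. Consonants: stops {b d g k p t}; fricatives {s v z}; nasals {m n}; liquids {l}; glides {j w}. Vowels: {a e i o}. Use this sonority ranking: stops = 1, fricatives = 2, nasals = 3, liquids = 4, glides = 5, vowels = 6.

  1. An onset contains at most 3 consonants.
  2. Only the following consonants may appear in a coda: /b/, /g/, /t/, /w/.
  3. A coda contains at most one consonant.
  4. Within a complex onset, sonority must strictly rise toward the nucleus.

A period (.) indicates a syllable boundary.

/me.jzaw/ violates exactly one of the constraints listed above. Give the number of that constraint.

4

/me.jzaw/: syllable 2 onset /jz/: /j/ (glide, 5) → /z/ (fricative, 2) does not rise.
This is a violation of constraint 4: "Within a complex onset, sonority must strictly rise toward the nucleus."
The remaining constraints (1, 2, 3) are satisfied.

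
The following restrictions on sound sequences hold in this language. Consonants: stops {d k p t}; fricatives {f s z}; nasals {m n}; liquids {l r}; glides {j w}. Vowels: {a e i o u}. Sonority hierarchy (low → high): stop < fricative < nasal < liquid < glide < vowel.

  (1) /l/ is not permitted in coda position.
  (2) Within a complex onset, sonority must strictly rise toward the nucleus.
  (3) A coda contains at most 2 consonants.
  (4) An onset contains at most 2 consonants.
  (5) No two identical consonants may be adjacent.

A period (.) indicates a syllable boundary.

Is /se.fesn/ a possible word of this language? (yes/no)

/se.fesn/ — σ1 onset /s/, coda /∅/ ok; σ2 onset /f/, coda /sn/ (2C) ok → well-formed

yes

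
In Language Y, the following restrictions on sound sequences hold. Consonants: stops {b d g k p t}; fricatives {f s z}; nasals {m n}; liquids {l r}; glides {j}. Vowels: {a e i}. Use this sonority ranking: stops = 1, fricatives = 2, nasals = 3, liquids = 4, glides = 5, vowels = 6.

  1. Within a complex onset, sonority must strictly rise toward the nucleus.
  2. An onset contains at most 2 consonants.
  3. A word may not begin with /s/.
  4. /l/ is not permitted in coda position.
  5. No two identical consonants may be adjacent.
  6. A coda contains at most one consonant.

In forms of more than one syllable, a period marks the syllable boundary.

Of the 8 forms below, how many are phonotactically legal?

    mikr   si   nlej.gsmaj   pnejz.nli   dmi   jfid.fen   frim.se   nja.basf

2

mikr — violates constraint 6: syllable 1 coda /kr/ has 2 consonants (> 1) → phonotactically illegal
si — violates constraint 3: word begins with /s/ → phonotactically illegal
nlej.gsmaj — violates constraint 2: syllable 2 onset /gsm/ has 3 consonants (> 2) → phonotactically illegal
pnejz.nli — violates constraint 6: syllable 1 coda /jz/ has 2 consonants (> 1) → phonotactically illegal
dmi — σ1 onset /dm/ (1→3 rises), coda /∅/ ok → phonotactically legal
jfid.fen — violates constraint 1: syllable 1 onset /jf/: /j/ (glide, 5) → /f/ (fricative, 2) does not rise → phonotactically illegal
frim.se — σ1 onset /fr/ (2→4 rises), coda /m/ ok; σ2 onset /s/, coda /∅/ ok → phonotactically legal
nja.basf — violates constraint 6: syllable 2 coda /sf/ has 2 consonants (> 1) → phonotactically illegal
Phonotactically legal: dmi, frim.se → 2.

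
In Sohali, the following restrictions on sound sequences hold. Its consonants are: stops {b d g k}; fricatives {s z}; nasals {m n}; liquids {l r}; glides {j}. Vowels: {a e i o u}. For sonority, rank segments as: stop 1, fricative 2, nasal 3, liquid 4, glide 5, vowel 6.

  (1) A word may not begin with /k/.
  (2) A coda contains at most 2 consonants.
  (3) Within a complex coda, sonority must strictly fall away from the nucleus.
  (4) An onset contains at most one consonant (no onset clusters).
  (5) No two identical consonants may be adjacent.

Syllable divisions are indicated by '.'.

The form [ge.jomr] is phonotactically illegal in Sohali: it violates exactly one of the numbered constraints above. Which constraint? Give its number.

[ge.jomr]: syllable 2 coda /mr/: /m/ (nasal, 3) → /r/ (liquid, 4) does not fall.
This is a violation of constraint 3: "Within a complex coda, sonority must strictly fall away from the nucleus."
The remaining constraints (1, 2, 4, 5) are satisfied.

3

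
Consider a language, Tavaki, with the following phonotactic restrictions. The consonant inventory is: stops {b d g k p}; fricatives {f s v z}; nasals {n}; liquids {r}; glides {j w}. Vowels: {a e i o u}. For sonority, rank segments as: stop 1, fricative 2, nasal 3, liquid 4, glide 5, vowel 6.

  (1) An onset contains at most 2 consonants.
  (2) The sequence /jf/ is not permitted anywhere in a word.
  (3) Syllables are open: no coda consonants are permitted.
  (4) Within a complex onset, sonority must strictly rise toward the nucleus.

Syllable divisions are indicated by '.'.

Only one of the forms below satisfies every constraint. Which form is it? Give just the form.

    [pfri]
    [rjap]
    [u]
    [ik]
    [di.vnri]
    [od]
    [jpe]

[pfri] — violates constraint 1: syllable 1 onset /pfr/ has 3 consonants (> 2) → not permitted
[rjap] — violates constraint 3: syllable 1 coda /p/ has 1 consonant (> 0) → not permitted
[u] — σ1 onset /∅/, coda /∅/ ok → permitted
[ik] — violates constraint 3: syllable 1 coda /k/ has 1 consonant (> 0) → not permitted
[di.vnri] — violates constraint 1: syllable 2 onset /vnr/ has 3 consonants (> 2) → not permitted
[od] — violates constraint 3: syllable 1 coda /d/ has 1 consonant (> 0) → not permitted
[jpe] — violates constraint 4: syllable 1 onset /jp/: /j/ (glide, 5) → /p/ (stop, 1) does not rise → not permitted

[u]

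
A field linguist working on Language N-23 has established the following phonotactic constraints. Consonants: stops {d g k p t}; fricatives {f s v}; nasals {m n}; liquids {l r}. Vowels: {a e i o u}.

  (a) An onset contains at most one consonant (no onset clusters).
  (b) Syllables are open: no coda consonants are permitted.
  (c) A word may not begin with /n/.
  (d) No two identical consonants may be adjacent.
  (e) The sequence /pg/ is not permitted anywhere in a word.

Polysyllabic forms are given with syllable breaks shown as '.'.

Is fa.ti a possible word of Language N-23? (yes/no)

fa.ti — σ1 onset /f/, coda /∅/ ok; σ2 onset /t/, coda /∅/ ok → permitted

yes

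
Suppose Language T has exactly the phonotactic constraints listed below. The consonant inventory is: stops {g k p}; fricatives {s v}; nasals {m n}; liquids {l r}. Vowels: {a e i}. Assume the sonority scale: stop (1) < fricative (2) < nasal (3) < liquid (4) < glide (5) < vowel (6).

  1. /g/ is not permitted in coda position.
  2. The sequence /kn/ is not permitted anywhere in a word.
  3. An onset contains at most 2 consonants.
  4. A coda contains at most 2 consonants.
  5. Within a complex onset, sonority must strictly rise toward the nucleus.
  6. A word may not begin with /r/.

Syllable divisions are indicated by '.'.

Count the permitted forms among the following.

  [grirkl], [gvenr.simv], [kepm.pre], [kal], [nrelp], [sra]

5

[grirkl] — violates constraint 4: syllable 1 coda /rkl/ has 3 consonants (> 2) → not permitted
[gvenr.simv] — σ1 onset /gv/ (1→2 rises), coda /nr/ (2C) ok; σ2 onset /s/, coda /mv/ (2C) ok → permitted
[kepm.pre] — σ1 onset /k/, coda /pm/ (2C) ok; σ2 onset /pr/ (1→4 rises), coda /∅/ ok → permitted
[kal] — σ1 onset /k/, coda /l/ ok → permitted
[nrelp] — σ1 onset /nr/ (3→4 rises), coda /lp/ (2C) ok → permitted
[sra] — σ1 onset /sr/ (2→4 rises), coda /∅/ ok → permitted
Permitted: [gvenr.simv], [kepm.pre], [kal], [nrelp], [sra] → 5.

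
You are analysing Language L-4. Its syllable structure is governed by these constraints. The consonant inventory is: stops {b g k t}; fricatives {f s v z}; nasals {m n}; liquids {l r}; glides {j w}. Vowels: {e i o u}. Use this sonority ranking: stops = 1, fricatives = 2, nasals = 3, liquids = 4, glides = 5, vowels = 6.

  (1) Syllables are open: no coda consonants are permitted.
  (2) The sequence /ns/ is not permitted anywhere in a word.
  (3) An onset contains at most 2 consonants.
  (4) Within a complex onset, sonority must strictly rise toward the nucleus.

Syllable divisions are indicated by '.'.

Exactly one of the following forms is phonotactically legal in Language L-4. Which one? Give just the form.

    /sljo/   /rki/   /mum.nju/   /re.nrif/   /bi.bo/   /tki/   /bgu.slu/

/sljo/ — violates constraint 3: syllable 1 onset /slj/ has 3 consonants (> 2) → phonotactically illegal
/rki/ — violates constraint 4: syllable 1 onset /rk/: /r/ (liquid, 4) → /k/ (stop, 1) does not rise → phonotactically illegal
/mum.nju/ — violates constraint 1: syllable 1 coda /m/ has 1 consonant (> 0) → phonotactically illegal
/re.nrif/ — violates constraint 1: syllable 2 coda /f/ has 1 consonant (> 0) → phonotactically illegal
/bi.bo/ — σ1 onset /b/, coda /∅/ ok; σ2 onset /b/, coda /∅/ ok → phonotactically legal
/tki/ — violates constraint 4: syllable 1 onset /tk/: /t/ (stop, 1) → /k/ (stop, 1) does not rise → phonotactically illegal
/bgu.slu/ — violates constraint 4: syllable 1 onset /bg/: /b/ (stop, 1) → /g/ (stop, 1) does not rise → phonotactically illegal

/bi.bo/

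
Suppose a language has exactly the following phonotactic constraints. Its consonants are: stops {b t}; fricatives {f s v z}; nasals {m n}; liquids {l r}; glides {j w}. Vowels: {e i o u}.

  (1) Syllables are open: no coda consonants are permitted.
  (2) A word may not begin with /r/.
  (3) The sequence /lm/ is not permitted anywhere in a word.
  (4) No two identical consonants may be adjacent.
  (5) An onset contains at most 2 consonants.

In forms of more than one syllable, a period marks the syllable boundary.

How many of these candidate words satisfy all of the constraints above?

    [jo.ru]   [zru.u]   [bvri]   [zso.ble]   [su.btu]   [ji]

5

[jo.ru] — σ1 onset /j/, coda /∅/ ok; σ2 onset /r/, coda /∅/ ok → well-formed
[zru.u] — σ1 onset /zr/ (2C), coda /∅/ ok; σ2 onset /∅/, coda /∅/ ok → well-formed
[bvri] — violates constraint 5: syllable 1 onset /bvr/ has 3 consonants (> 2) → ill-formed
[zso.ble] — σ1 onset /zs/ (2C), coda /∅/ ok; σ2 onset /bl/ (2C), coda /∅/ ok → well-formed
[su.btu] — σ1 onset /s/, coda /∅/ ok; σ2 onset /bt/ (2C), coda /∅/ ok → well-formed
[ji] — σ1 onset /j/, coda /∅/ ok → well-formed
Well-formed: [jo.ru], [zru.u], [zso.ble], [su.btu], [ji] → 5.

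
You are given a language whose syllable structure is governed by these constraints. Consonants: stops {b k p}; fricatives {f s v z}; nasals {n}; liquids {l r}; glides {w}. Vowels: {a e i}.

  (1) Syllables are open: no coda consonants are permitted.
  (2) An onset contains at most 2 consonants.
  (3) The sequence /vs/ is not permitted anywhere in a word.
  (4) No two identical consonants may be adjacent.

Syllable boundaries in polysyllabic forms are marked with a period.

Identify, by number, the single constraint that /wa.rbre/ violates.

2

/wa.rbre/: syllable 2 onset /rbr/ has 3 consonants (> 2).
This is a violation of constraint 2: "An onset contains at most 2 consonants."
The remaining constraints (1, 3, 4) are satisfied.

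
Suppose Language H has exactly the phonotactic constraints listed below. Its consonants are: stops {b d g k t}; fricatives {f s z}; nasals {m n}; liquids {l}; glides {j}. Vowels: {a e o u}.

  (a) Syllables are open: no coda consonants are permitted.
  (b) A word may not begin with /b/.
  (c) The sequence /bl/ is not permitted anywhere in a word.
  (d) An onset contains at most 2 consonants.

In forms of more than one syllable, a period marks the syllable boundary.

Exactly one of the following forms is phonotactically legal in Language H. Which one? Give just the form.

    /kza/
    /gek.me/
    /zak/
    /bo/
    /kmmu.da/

/kza/ — σ1 onset /kz/ (2C), coda /∅/ ok → phonotactically legal
/gek.me/ — violates constraint (a): syllable 1 coda /k/ has 1 consonant (> 0) → phonotactically illegal
/zak/ — violates constraint (a): syllable 1 coda /k/ has 1 consonant (> 0) → phonotactically illegal
/bo/ — violates constraint (b): word begins with /b/ → phonotactically illegal
/kmmu.da/ — violates constraint (d): syllable 1 onset /kmm/ has 3 consonants (> 2) → phonotactically illegal

/kza/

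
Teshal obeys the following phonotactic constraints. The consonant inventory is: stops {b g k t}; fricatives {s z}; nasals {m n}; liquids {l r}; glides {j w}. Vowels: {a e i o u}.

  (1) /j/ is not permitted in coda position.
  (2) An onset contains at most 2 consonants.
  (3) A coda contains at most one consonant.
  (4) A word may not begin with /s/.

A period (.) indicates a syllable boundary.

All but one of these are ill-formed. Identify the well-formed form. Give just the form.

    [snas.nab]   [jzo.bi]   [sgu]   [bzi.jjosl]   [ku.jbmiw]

[snas.nab] — violates constraint 4: word begins with /s/ → ill-formed
[jzo.bi] — σ1 onset /jz/ (2C), coda /∅/ ok; σ2 onset /b/, coda /∅/ ok → well-formed
[sgu] — violates constraint 4: word begins with /s/ → ill-formed
[bzi.jjosl] — violates constraint 3: syllable 2 coda /sl/ has 2 consonants (> 1) → ill-formed
[ku.jbmiw] — violates constraint 2: syllable 2 onset /jbm/ has 3 consonants (> 2) → ill-formed

[jzo.bi]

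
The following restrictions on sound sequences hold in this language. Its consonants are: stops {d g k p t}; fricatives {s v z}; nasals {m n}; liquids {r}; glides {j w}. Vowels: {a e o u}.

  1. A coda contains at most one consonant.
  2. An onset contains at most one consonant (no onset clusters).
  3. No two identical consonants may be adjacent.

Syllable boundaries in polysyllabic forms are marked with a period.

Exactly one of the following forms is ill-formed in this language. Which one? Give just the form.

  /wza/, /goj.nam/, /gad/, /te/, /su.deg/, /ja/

/wza/

/wza/ — violates constraint 2: syllable 1 onset /wz/ has 2 consonants (> 1) → ill-formed
/goj.nam/ — σ1 onset /g/, coda /j/ ok; σ2 onset /n/, coda /m/ ok → well-formed
/gad/ — σ1 onset /g/, coda /d/ ok → well-formed
/te/ — σ1 onset /t/, coda /∅/ ok → well-formed
/su.deg/ — σ1 onset /s/, coda /∅/ ok; σ2 onset /d/, coda /g/ ok → well-formed
/ja/ — σ1 onset /j/, coda /∅/ ok → well-formed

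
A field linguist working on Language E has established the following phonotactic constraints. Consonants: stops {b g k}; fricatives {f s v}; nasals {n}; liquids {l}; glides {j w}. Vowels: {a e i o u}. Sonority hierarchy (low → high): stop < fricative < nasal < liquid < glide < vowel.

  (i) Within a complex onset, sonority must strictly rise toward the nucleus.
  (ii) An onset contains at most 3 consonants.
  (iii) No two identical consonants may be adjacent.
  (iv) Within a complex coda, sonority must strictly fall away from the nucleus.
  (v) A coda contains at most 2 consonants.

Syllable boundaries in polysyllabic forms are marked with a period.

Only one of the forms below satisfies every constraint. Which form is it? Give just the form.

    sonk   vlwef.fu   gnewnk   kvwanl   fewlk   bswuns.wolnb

sonk

sonk — σ1 onset /s/, coda /nk/ (3→1 falls) ok → phonotactically legal
vlwef.fu — violates constraint (iii): adjacent identical consonants /ff/ → phonotactically illegal
gnewnk — violates constraint (v): syllable 1 coda /wnk/ has 3 consonants (> 2) → phonotactically illegal
kvwanl — violates constraint (iv): syllable 1 coda /nl/: /n/ (nasal, 3) → /l/ (liquid, 4) does not fall → phonotactically illegal
fewlk — violates constraint (v): syllable 1 coda /wlk/ has 3 consonants (> 2) → phonotactically illegal
bswuns.wolnb — violates constraint (v): syllable 2 coda /lnb/ has 3 consonants (> 2) → phonotactically illegal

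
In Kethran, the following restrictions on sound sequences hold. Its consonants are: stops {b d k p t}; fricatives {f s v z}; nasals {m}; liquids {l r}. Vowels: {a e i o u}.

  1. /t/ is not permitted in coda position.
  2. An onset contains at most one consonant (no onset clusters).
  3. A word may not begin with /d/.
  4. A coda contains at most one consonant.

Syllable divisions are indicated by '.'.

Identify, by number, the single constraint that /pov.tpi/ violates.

/pov.tpi/: syllable 2 onset /tp/ has 2 consonants (> 1).
This is a violation of constraint 2: "An onset contains at most one consonant (no onset clusters)."
The remaining constraints (1, 3, 4) are satisfied.

2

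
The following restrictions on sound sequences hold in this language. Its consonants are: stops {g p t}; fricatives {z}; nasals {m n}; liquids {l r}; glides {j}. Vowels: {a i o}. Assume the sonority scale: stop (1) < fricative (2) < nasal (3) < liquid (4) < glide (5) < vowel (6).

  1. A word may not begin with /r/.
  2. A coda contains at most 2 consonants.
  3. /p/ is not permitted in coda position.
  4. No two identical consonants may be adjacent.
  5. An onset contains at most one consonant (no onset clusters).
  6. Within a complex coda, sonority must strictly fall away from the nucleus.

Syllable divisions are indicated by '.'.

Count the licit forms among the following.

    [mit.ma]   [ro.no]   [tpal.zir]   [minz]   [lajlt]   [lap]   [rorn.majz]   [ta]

3

[mit.ma] — σ1 onset /m/, coda /t/ ok; σ2 onset /m/, coda /∅/ ok → licit
[ro.no] — violates constraint 1: word begins with /r/ → illicit
[tpal.zir] — violates constraint 5: syllable 1 onset /tp/ has 2 consonants (> 1) → illicit
[minz] — σ1 onset /m/, coda /nz/ (3→2 falls) ok → licit
[lajlt] — violates constraint 2: syllable 1 coda /jlt/ has 3 consonants (> 2) → illicit
[lap] — violates constraint 3: syllable 1 coda contains /p/ → illicit
[rorn.majz] — violates constraint 1: word begins with /r/ → illicit
[ta] — σ1 onset /t/, coda /∅/ ok → licit
Licit: [mit.ma], [minz], [ta] → 3.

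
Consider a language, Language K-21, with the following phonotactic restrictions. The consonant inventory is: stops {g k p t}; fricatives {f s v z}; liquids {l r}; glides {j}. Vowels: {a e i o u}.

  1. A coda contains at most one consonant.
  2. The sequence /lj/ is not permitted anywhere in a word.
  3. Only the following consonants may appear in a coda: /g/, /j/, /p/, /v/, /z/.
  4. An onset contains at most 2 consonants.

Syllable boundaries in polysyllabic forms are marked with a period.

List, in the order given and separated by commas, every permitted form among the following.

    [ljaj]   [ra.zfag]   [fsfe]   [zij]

[ra.zfag], [zij]

[ljaj] — violates constraint 2: contains banned sequence /lj/ → not permitted
[ra.zfag] — σ1 onset /r/, coda /∅/ ok; σ2 onset /zf/ (2C), coda /g/ ok → permitted
[fsfe] — violates constraint 4: syllable 1 onset /fsf/ has 3 consonants (> 2) → not permitted
[zij] — σ1 onset /z/, coda /j/ ok → permitted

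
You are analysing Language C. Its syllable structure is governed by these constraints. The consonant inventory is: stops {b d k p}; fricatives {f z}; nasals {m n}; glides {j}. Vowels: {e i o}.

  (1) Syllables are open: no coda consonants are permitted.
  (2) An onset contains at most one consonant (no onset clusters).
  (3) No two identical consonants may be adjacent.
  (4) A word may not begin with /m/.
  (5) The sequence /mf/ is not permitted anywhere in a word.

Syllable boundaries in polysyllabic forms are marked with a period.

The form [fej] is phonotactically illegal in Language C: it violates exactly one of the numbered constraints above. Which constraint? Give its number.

[fej]: syllable 1 coda /j/ has 1 consonant (> 0).
This is a violation of constraint 1: "Syllables are open: no coda consonants are permitted."
The remaining constraints (2, 3, 4, 5) are satisfied.

1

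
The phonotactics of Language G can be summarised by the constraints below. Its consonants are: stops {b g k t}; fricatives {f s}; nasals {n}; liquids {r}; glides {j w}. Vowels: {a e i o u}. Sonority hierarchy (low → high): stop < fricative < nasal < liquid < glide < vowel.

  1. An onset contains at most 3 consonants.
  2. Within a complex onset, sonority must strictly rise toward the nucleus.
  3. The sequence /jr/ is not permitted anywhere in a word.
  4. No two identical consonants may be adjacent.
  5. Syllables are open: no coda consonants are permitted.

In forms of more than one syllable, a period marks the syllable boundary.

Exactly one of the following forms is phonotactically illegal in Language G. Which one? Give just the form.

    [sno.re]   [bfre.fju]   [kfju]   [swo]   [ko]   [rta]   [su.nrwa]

[sno.re] — σ1 onset /sn/ (2→3 rises), coda /∅/ ok; σ2 onset /r/, coda /∅/ ok → phonotactically legal
[bfre.fju] — σ1 onset /bfr/ (1→2→4 rises), coda /∅/ ok; σ2 onset /fj/ (2→5 rises), coda /∅/ ok → phonotactically legal
[kfju] — σ1 onset /kfj/ (1→2→5 rises), coda /∅/ ok → phonotactically legal
[swo] — σ1 onset /sw/ (2→5 rises), coda /∅/ ok → phonotactically legal
[ko] — σ1 onset /k/, coda /∅/ ok → phonotactically legal
[rta] — violates constraint 2: syllable 1 onset /rt/: /r/ (liquid, 4) → /t/ (stop, 1) does not rise → phonotactically illegal
[su.nrwa] — σ1 onset /s/, coda /∅/ ok; σ2 onset /nrw/ (3→4→5 rises), coda /∅/ ok → phonotactically legal

[rta]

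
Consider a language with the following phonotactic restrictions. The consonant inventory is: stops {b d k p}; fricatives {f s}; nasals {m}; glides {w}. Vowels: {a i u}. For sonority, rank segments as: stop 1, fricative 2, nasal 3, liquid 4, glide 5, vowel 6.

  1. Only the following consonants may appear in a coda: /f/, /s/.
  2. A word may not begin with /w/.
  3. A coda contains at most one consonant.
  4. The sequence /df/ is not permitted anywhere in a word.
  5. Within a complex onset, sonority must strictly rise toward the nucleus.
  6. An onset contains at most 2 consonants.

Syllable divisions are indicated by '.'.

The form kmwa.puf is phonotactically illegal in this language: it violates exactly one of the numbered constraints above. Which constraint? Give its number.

kmwa.puf: syllable 1 onset /kmw/ has 3 consonants (> 2).
This is a violation of constraint 6: "An onset contains at most 2 consonants."
The remaining constraints (1, 2, 3, 4, 5) are satisfied.

6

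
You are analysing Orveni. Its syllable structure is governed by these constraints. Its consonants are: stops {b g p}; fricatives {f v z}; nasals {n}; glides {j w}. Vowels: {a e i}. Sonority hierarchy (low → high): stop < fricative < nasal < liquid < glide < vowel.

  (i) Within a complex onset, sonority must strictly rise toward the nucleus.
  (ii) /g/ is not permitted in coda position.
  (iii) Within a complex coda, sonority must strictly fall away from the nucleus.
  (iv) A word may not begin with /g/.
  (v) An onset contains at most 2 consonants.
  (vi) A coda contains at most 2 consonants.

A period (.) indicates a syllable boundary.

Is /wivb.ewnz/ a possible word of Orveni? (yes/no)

/wivb.ewnz/ — violates constraint (vi): syllable 2 coda /wnz/ has 3 consonants (> 2) → ill-formed

no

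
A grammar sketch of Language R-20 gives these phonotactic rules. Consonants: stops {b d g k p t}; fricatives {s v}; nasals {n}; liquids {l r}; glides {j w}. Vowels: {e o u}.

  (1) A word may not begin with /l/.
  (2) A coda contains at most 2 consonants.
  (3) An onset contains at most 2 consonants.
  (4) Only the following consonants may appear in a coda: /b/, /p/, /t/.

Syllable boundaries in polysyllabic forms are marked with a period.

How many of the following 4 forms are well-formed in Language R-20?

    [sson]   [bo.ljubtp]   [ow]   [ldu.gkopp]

[sson] — violates constraint 4: syllable 1 coda contains /n/, which is not a licensed coda consonant → ill-formed
[bo.ljubtp] — violates constraint 2: syllable 2 coda /btp/ has 3 consonants (> 2) → ill-formed
[ow] — violates constraint 4: syllable 1 coda contains /w/, which is not a licensed coda consonant → ill-formed
[ldu.gkopp] — violates constraint 1: word begins with /l/ → ill-formed
No form is well-formed → 0.

0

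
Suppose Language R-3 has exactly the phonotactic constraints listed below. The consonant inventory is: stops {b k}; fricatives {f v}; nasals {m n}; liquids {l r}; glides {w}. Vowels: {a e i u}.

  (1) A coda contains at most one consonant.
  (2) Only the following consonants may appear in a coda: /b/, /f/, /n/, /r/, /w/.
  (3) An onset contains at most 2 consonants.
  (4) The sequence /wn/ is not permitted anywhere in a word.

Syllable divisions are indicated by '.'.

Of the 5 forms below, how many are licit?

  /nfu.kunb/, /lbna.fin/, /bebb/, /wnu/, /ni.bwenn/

0

/nfu.kunb/ — violates constraint 1: syllable 2 coda /nb/ has 2 consonants (> 1) → illicit
/lbna.fin/ — violates constraint 3: syllable 1 onset /lbn/ has 3 consonants (> 2) → illicit
/bebb/ — violates constraint 1: syllable 1 coda /bb/ has 2 consonants (> 1) → illicit
/wnu/ — violates constraint 4: contains banned sequence /wn/ → illicit
/ni.bwenn/ — violates constraint 1: syllable 2 coda /nn/ has 2 consonants (> 1) → illicit
No form is licit → 0.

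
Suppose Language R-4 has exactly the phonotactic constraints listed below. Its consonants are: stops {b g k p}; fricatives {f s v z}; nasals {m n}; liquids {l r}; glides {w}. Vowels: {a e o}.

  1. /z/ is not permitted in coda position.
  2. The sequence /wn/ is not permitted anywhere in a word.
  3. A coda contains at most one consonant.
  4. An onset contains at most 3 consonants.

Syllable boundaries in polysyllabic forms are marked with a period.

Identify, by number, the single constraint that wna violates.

wna: contains banned sequence /wn/.
This is a violation of constraint 2: "The sequence /wn/ is not permitted anywhere in a word."
The remaining constraints (1, 3, 4) are satisfied.

2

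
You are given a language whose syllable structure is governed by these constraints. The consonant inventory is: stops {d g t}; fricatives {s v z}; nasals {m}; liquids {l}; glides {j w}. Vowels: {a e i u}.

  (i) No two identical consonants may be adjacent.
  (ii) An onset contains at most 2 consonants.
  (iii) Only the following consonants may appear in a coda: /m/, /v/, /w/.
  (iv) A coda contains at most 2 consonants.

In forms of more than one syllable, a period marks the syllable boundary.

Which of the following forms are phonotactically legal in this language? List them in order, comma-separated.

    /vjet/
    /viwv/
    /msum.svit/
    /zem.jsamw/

/viwv/, /zem.jsamw/

/vjet/ — violates constraint (iii): syllable 1 coda contains /t/, which is not a licensed coda consonant → phonotactically illegal
/viwv/ — σ1 onset /v/, coda /wv/ (2C) ok → phonotactically legal
/msum.svit/ — violates constraint (iii): syllable 2 coda contains /t/, which is not a licensed coda consonant → phonotactically illegal
/zem.jsamw/ — σ1 onset /z/, coda /m/ ok; σ2 onset /js/ (2C), coda /mw/ (2C) ok → phonotactically legal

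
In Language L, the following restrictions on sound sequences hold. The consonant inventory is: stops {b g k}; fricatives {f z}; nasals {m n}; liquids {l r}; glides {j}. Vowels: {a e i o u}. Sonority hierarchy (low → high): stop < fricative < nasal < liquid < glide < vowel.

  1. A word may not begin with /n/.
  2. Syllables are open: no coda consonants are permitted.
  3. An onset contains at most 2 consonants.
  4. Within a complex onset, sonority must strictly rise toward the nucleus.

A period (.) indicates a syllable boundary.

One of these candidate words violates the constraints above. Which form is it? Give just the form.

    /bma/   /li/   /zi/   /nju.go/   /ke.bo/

/nju.go/

/bma/ — σ1 onset /bm/ (1→3 rises), coda /∅/ ok → permitted
/li/ — σ1 onset /l/, coda /∅/ ok → permitted
/zi/ — σ1 onset /z/, coda /∅/ ok → permitted
/nju.go/ — violates constraint 1: word begins with /n/ → not permitted
/ke.bo/ — σ1 onset /k/, coda /∅/ ok; σ2 onset /b/, coda /∅/ ok → permitted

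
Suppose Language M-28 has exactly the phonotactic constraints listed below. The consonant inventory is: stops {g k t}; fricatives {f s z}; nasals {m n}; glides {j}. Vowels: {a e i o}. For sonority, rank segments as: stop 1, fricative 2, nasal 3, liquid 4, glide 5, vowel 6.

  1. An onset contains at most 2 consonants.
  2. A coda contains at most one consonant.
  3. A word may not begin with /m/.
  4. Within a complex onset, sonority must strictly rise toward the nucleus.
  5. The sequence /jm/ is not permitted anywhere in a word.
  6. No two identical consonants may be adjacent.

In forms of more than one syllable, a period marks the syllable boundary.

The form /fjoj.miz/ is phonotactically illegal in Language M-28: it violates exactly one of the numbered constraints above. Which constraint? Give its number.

/fjoj.miz/: contains banned sequence /jm/.
This is a violation of constraint 5: "The sequence /jm/ is not permitted anywhere in a word."
The remaining constraints (1, 2, 3, 4, 6) are satisfied.

5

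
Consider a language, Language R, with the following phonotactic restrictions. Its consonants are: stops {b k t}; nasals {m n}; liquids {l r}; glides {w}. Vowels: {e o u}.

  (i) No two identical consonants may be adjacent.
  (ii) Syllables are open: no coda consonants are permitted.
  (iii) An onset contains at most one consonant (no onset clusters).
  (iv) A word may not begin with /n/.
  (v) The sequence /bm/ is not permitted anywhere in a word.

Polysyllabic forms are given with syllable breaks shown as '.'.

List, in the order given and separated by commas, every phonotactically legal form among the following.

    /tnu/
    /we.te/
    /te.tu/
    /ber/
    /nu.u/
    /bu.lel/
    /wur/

/we.te/, /te.tu/

/tnu/ — violates constraint (iii): syllable 1 onset /tn/ has 2 consonants (> 1) → phonotactically illegal
/we.te/ — σ1 onset /w/, coda /∅/ ok; σ2 onset /t/, coda /∅/ ok → phonotactically legal
/te.tu/ — σ1 onset /t/, coda /∅/ ok; σ2 onset /t/, coda /∅/ ok → phonotactically legal
/ber/ — violates constraint (ii): syllable 1 coda /r/ has 1 consonant (> 0) → phonotactically illegal
/nu.u/ — violates constraint (iv): word begins with /n/ → phonotactically illegal
/bu.lel/ — violates constraint (ii): syllable 2 coda /l/ has 1 consonant (> 0) → phonotactically illegal
/wur/ — violates constraint (ii): syllable 1 coda /r/ has 1 consonant (> 0) → phonotactically illegal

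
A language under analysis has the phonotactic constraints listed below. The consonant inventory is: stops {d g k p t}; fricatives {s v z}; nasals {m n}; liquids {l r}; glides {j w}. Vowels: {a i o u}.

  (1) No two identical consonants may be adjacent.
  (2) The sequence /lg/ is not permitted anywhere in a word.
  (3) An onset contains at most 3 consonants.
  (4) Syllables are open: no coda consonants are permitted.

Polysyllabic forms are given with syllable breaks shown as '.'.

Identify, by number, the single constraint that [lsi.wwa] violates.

1

[lsi.wwa]: adjacent identical consonants /ww/.
This is a violation of constraint 1: "No two identical consonants may be adjacent."
The remaining constraints (2, 3, 4) are satisfied.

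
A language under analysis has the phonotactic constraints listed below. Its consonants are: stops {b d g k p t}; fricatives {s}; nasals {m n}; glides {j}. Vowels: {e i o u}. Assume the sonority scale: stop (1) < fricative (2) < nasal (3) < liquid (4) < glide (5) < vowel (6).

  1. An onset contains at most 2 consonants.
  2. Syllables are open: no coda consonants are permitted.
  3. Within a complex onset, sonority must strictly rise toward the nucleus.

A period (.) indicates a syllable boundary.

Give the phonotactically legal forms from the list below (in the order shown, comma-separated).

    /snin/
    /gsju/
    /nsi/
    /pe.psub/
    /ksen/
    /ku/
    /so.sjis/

/ku/

/snin/ — violates constraint 2: syllable 1 coda /n/ has 1 consonant (> 0) → phonotactically illegal
/gsju/ — violates constraint 1: syllable 1 onset /gsj/ has 3 consonants (> 2) → phonotactically illegal
/nsi/ — violates constraint 3: syllable 1 onset /ns/: /n/ (nasal, 3) → /s/ (fricative, 2) does not rise → phonotactically illegal
/pe.psub/ — violates constraint 2: syllable 2 coda /b/ has 1 consonant (> 0) → phonotactically illegal
/ksen/ — violates constraint 2: syllable 1 coda /n/ has 1 consonant (> 0) → phonotactically illegal
/ku/ — σ1 onset /k/, coda /∅/ ok → phonotactically legal
/so.sjis/ — violates constraint 2: syllable 2 coda /s/ has 1 consonant (> 0) → phonotactically illegal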